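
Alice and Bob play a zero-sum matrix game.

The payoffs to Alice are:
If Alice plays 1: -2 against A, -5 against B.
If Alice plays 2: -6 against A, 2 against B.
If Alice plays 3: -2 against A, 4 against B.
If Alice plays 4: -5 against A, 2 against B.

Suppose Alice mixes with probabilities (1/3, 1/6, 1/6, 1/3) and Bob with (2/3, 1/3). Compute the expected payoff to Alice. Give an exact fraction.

Against (2/3, 1/3), each row's expected payoff is 1: -3; 2: -10/3; 3: 0; 4: -8/3.
Taking the (1/3, 1/6, 1/6, 1/3)-weighted average: (1/3)·(-3) + (1/6)·(-10/3) + (1/6)·(0) + (1/3)·(-8/3) = -22/9.

-22/9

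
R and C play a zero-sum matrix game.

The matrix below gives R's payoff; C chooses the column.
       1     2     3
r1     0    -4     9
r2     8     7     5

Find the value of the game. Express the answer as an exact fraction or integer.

Column 1 is strictly dominated by 2 for C (it gives R more in every row).
The remaining 2×2 game on (r1, r2) × (2, 3) has no saddle point. Let R play r1 with probability p; indifference gives −4p + 7(1−p) = 9p + 5(1−p), so p = 2/15.
Similarly C's optimal q on 2 is 4/15, and the value is -4·(4/15) + (9)·(11/15) = 83/15.

83/15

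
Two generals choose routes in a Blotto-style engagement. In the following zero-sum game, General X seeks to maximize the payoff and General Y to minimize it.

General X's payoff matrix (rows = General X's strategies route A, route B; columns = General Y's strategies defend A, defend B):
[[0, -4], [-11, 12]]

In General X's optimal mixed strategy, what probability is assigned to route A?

23/27

Row minima are -4 and -11, so General X's maximin is -4; column maxima are 0 and 12, so General Y's minimax is 0. These differ, so the equilibrium is in mixed strategies.
Let General X play route A with probability p. General Y is indifferent when −11(1−p) = −4p + 12(1−p), giving p = 23/27.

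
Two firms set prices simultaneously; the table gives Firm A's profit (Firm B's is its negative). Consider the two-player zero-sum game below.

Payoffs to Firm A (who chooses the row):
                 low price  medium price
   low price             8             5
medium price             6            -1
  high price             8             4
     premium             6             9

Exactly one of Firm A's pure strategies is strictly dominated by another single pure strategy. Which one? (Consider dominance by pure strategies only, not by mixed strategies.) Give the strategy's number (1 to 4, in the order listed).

Compare medium price with low price: 8 > 6, 5 > -1.
So low price strictly dominates medium price for Firm A; medium price is strictly dominated.

2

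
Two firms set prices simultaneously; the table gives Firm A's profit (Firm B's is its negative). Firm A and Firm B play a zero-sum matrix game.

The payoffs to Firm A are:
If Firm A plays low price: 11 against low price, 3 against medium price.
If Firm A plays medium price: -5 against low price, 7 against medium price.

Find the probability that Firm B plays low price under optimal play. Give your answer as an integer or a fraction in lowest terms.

1/5

Row minima are 3 and -5, so Firm A's maximin is 3; column maxima are 11 and 7, so Firm B's minimax is 7. These differ, so the equilibrium is in mixed strategies.
Let Firm B play low price with probability q. Firm A is indifferent when 11q + 3(1−q) = −5q + 7(1−q), giving q = 1/5.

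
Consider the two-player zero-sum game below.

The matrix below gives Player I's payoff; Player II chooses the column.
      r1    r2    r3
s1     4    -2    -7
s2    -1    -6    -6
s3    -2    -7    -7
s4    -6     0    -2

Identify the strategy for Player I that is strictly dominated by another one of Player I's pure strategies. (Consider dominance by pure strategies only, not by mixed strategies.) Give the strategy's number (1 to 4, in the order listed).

3

Compare s3 with s2: -1 > -2, -6 > -7, -6 > -7.
So s2 strictly dominates s3 for Player I; s3 is strictly dominated.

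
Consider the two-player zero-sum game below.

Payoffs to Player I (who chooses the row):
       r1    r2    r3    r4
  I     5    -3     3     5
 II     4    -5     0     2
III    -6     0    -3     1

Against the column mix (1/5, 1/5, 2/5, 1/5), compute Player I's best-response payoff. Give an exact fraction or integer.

13/5

I: (5)·(1/5) + (-3)·(1/5) + (3)·(2/5) + (5)·(1/5) = 13/5.
II: (4)·(1/5) + (-5)·(1/5) + (0)·(2/5) + (2)·(1/5) = 1/5.
III: (-6)·(1/5) + (0)·(1/5) + (-3)·(2/5) + (1)·(1/5) = -11/5.
The best pure response is I with expected payoff 13/5.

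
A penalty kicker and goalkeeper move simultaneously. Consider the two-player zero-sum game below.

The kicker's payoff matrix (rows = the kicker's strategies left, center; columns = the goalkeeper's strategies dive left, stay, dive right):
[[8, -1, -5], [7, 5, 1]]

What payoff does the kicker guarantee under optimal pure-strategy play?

Row minima: -5, 1 → the kicker's maximin is 1.
Column maxima: 8, 5, 1 → the goalkeeper's minimax is 1.
They coincide at (center, dive right), so the value is 1.

1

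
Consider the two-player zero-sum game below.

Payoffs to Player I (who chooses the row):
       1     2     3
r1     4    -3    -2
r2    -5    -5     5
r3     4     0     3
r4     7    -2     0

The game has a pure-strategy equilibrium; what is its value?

0

Row minima: -3, -5, 0, -2 → Player I's maximin is 0.
Column maxima: 7, 0, 5 → Player II's minimax is 0.
They coincide at (r3, 2), so the value is 0.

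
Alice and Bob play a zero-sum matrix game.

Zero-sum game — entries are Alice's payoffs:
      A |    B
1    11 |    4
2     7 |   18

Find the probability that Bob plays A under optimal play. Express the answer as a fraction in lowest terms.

Row minima are 4 and 7, so Alice's maximin is 7; column maxima are 11 and 18, so Bob's minimax is 11. These differ, so the equilibrium is in mixed strategies.
Let Bob play A with probability q. Alice is indifferent when 11q + 4(1−q) = 7q + 18(1−q), giving q = 7/9.

7/9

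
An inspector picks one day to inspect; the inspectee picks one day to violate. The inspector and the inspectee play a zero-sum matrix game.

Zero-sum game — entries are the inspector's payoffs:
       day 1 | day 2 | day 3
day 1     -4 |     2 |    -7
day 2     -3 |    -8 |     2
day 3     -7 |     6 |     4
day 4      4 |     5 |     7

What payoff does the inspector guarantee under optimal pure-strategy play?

Row minima: -7, -8, -7, 4 → the inspector's maximin is 4.
Column maxima: 4, 6, 7 → the inspectee's minimax is 4.
They coincide at (day 4, day 1), so the value is 4.

4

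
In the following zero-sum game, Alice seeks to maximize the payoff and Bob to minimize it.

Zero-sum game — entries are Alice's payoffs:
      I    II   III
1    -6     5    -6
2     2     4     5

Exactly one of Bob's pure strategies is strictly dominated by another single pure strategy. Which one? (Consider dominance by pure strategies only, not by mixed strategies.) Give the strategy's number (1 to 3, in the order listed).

2

Bob prefers columns that give Alice less. Compare II with I: -6 < 5, 2 < 4.
So I strictly dominates II for Bob; II is strictly dominated.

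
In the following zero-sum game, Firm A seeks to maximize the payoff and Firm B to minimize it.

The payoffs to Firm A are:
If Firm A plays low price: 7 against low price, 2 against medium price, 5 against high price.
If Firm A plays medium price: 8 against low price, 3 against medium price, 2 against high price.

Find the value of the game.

Column low price is strictly dominated by medium price for Firm B (it gives Firm A more in every row).
The remaining 2×2 game on (low price, medium price) × (medium price, high price) has no saddle point. Let Firm A play low price with probability p; indifference gives 2p + 3(1−p) = 5p + 2(1−p), so p = 1/4.
Similarly Firm B's optimal q on medium price is 3/4, and the value is 2·(3/4) + (5)·(1/4) = 11/4.

11/4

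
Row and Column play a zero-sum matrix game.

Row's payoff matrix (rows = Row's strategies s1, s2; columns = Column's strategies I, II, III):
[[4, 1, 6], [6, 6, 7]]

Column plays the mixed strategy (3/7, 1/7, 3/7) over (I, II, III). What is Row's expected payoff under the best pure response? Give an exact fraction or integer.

s1: (4)·(3/7) + (1)·(1/7) + (6)·(3/7) = 31/7.
s2: (6)·(3/7) + (6)·(1/7) + (7)·(3/7) = 45/7.
The best pure response is s2 with expected payoff 45/7.

45/7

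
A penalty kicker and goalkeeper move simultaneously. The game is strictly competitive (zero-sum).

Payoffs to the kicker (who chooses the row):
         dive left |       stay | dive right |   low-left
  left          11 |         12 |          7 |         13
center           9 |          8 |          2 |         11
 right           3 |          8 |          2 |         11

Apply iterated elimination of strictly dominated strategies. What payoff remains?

7

Row center is strictly dominated by row left (11>9, 12>8, 7>2, 13>11); eliminate center.
Row right is strictly dominated by row left (11>3, 12>8, 7>2, 13>11); eliminate right.
Column dive left is strictly dominated by dive right for the goalkeeper (7<11); eliminate dive left.
Column stay is strictly dominated by dive right for the goalkeeper (7<12); eliminate stay.
Column low-left is strictly dominated by dive right for the goalkeeper (7<13); eliminate low-left.
Only (left, dive right) remains, with payoff 7.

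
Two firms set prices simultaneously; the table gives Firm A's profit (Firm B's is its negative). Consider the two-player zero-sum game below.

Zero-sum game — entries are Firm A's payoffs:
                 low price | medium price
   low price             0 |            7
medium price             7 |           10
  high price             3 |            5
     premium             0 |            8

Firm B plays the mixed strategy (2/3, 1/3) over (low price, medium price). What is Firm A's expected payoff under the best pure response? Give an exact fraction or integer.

low price: (0)·(2/3) + (7)·(1/3) = 7/3.
medium price: (7)·(2/3) + (10)·(1/3) = 8.
high price: (3)·(2/3) + (5)·(1/3) = 11/3.
premium: (0)·(2/3) + (8)·(1/3) = 8/3.
The best pure response is medium price with expected payoff 8.

8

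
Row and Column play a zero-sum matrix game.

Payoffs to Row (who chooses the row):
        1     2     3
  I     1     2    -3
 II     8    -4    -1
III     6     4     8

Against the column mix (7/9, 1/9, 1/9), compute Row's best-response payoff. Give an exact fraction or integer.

I: (1)·(7/9) + (2)·(1/9) + (-3)·(1/9) = 2/3.
II: (8)·(7/9) + (-4)·(1/9) + (-1)·(1/9) = 17/3.
III: (6)·(7/9) + (4)·(1/9) + (8)·(1/9) = 6.
The best pure response is III with expected payoff 6.

6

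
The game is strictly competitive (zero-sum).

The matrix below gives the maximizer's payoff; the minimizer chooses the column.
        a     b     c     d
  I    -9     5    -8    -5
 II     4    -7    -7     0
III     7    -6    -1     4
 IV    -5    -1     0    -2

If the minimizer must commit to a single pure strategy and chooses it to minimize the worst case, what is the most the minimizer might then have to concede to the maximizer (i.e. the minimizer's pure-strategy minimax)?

The worst case (largest entry) in each column is a: 7, b: 5, c: 0, d: 4.
The best (smallest) of these is 0.

0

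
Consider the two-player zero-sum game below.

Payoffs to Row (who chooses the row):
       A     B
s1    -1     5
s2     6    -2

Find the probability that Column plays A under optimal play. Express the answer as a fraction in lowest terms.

1/2

Row minima are -1 and -2, so Row's maximin is -1; column maxima are 6 and 5, so Column's minimax is 5. These differ, so the equilibrium is in mixed strategies.
Let Column play A with probability q. Row is indifferent when −q + 5(1−q) = 6q − 2(1−q), giving q = 1/2.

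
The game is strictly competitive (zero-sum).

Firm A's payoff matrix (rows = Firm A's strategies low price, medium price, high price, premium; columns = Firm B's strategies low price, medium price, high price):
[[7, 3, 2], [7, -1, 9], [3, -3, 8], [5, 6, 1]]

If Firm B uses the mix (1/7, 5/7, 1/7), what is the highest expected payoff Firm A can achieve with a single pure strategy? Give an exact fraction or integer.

low price: (7)·(1/7) + (3)·(5/7) + (2)·(1/7) = 24/7.
medium price: (7)·(1/7) + (-1)·(5/7) + (9)·(1/7) = 11/7.
high price: (3)·(1/7) + (-3)·(5/7) + (8)·(1/7) = -4/7.
premium: (5)·(1/7) + (6)·(5/7) + (1)·(1/7) = 36/7.
The best pure response is premium with expected payoff 36/7.

36/7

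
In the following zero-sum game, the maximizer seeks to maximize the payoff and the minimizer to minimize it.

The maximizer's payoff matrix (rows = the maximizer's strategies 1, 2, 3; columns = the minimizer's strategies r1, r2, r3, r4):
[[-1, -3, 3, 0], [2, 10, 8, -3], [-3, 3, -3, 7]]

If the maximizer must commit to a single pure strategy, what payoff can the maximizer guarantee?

-3

The worst-case payoff for each row is 1: -3, 2: -3, 3: -3.
The best of these is -3.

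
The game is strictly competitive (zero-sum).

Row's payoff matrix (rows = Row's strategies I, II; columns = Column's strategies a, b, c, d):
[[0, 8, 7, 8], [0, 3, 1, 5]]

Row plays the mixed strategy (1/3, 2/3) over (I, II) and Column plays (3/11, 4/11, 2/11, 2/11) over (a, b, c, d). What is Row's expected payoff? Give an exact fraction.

10/3

Against (3/11, 4/11, 2/11, 2/11), each row's expected payoff is I: 62/11; II: 24/11.
Taking the (1/3, 2/3)-weighted average: (1/3)·(62/11) + (2/3)·(24/11) = 10/3.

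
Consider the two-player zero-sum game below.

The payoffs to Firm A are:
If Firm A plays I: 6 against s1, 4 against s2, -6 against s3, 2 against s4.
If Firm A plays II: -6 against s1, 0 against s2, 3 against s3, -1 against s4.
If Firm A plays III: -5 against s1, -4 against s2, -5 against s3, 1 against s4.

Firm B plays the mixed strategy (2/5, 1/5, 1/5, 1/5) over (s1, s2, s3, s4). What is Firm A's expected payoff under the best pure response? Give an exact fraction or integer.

I: (6)·(2/5) + (4)·(1/5) + (-6)·(1/5) + (2)·(1/5) = 12/5.
II: (-6)·(2/5) + (0)·(1/5) + (3)·(1/5) + (-1)·(1/5) = -2.
III: (-5)·(2/5) + (-4)·(1/5) + (-5)·(1/5) + (1)·(1/5) = -18/5.
The best pure response is I with expected payoff 12/5.

12/5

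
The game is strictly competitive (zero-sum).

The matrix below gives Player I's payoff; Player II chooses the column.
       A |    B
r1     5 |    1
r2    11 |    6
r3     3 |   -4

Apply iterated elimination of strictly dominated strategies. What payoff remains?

6

Column A is strictly dominated by B for Player II (1<5, 6<11, -4<3); eliminate A.
Row r3 is strictly dominated by row r1 (1>-4); eliminate r3.
Row r1 is strictly dominated by row r2 (6>1); eliminate r1.
Only (r2, B) remains, with payoff 6.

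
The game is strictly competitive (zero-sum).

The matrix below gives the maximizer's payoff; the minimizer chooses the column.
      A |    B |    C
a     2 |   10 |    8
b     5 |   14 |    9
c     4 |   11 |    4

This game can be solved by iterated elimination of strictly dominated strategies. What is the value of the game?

Column B is strictly dominated by A for the minimizer (2<10, 5<14, 4<11); eliminate B.
Row a is strictly dominated by row b (5>2, 9>8); eliminate a.
Row c is strictly dominated by row b (5>4, 9>4); eliminate c.
Column C is strictly dominated by A for the minimizer (5<9); eliminate C.
Only (b, A) remains, with payoff 5.

5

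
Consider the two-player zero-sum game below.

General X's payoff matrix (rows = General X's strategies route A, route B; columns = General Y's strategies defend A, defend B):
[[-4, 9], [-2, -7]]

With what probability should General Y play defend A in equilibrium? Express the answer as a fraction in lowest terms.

Row minima are -4 and -7, so General X's maximin is -4; column maxima are -2 and 9, so General Y's minimax is -2. These differ, so the equilibrium is in mixed strategies.
Let General Y play defend A with probability q. General X is indifferent when −4q + 9(1−q) = −2q − 7(1−q), giving q = 8/9.

8/9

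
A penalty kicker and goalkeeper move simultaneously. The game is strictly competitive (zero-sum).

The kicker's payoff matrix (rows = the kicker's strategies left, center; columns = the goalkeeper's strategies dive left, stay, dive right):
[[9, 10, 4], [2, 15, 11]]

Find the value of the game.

13/2

Column stay is strictly dominated by dive right for the goalkeeper (it gives the kicker more in every row).
The remaining 2×2 game on (left, center) × (dive left, dive right) has no saddle point. Let the kicker play left with probability p; indifference gives 9p + 2(1−p) = 4p + 11(1−p), so p = 9/14.
Similarly the goalkeeper's optimal q on dive left is 1/2, and the value is 9·(1/2) + (4)·(1/2) = 13/2.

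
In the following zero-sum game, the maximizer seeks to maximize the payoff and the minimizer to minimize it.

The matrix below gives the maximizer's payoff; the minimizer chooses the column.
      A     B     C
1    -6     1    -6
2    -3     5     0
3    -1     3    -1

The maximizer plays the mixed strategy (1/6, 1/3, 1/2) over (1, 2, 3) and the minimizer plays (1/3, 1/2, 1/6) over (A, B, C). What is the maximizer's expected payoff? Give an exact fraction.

7/12

Against (1/3, 1/2, 1/6), each row's expected payoff is 1: -5/2; 2: 3/2; 3: 1.
Taking the (1/6, 1/3, 1/2)-weighted average: (1/6)·(-5/2) + (1/3)·(3/2) + (1/2)·(1) = 7/12.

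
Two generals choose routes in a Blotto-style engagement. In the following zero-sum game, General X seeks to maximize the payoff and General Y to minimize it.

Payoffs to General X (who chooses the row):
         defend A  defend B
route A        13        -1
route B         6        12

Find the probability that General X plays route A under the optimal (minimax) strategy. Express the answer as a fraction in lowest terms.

3/10

Row minima are -1 and 6, so General X's maximin is 6; column maxima are 13 and 12, so General Y's minimax is 12. These differ, so the equilibrium is in mixed strategies.
Let General X play route A with probability p. General Y is indifferent when 13p + 6(1−p) = −p + 12(1−p), giving p = 3/10.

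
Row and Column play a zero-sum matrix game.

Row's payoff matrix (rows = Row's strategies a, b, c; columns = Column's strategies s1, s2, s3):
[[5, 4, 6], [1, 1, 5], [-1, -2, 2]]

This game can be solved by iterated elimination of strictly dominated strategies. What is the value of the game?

Column s3 is strictly dominated by s1 for Column (5<6, 1<5, -1<2); eliminate s3.
Row c is strictly dominated by row a (5>-1, 4>-2); eliminate c.
Row b is strictly dominated by row a (5>1, 4>1); eliminate b.
Column s1 is strictly dominated by s2 for Column (4<5); eliminate s1.
Only (a, s2) remains, with payoff 4.

4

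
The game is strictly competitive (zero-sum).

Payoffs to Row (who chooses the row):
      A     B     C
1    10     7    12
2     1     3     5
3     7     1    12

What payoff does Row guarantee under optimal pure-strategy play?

Row minima: 7, 1, 1 → Row's maximin is 7.
Column maxima: 10, 7, 12 → Column's minimax is 7.
They coincide at (1, B), so the value is 7.

7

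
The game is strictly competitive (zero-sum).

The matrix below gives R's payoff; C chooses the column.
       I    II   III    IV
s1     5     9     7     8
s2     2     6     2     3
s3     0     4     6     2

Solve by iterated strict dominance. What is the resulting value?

5

Column IV is strictly dominated by I for C (5<8, 2<3, 0<2); eliminate IV.
Column II is strictly dominated by I for C (5<9, 2<6, 0<4); eliminate II.
Row s2 is strictly dominated by row s1 (5>2, 7>2); eliminate s2.
Column III is strictly dominated by I for C (5<7, 0<6); eliminate III.
Row s3 is strictly dominated by row s1 (5>0); eliminate s3.
Only (s1, I) remains, with payoff 5.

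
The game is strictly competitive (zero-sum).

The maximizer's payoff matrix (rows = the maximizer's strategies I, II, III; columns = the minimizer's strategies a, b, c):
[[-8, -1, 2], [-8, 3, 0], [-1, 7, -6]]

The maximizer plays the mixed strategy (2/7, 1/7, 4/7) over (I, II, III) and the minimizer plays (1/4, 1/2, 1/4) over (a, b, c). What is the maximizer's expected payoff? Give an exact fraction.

5/14

Against (1/4, 1/2, 1/4), each row's expected payoff is I: -2; II: -1/2; III: 7/4.
Taking the (2/7, 1/7, 4/7)-weighted average: (2/7)·(-2) + (1/7)·(-1/2) + (4/7)·(7/4) = 5/14.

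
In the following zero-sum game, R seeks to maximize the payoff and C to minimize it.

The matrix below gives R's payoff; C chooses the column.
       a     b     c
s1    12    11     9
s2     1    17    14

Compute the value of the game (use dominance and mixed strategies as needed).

159/16

Column b is strictly dominated by c for C (it gives R more in every row).
The remaining 2×2 game on (s1, s2) × (a, c) has no saddle point. Let R play s1 with probability p; indifference gives 12p + (1−p) = 9p + 14(1−p), so p = 13/16.
Similarly C's optimal q on a is 5/16, and the value is 12·(5/16) + (9)·(11/16) = 159/16.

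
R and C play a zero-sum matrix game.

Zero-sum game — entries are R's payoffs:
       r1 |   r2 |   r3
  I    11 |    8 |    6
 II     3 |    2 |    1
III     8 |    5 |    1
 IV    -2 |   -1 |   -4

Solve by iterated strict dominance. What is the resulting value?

6

Row II is strictly dominated by row I (11>3, 8>2, 6>1); eliminate II.
Column r2 is strictly dominated by r3 for C (6<8, 1<5, -4<-1); eliminate r2.
Row IV is strictly dominated by row I (11>-2, 6>-4); eliminate IV.
Row III is strictly dominated by row I (11>8, 6>1); eliminate III.
Column r1 is strictly dominated by r3 for C (6<11); eliminate r1.
Only (I, r3) remains, with payoff 6.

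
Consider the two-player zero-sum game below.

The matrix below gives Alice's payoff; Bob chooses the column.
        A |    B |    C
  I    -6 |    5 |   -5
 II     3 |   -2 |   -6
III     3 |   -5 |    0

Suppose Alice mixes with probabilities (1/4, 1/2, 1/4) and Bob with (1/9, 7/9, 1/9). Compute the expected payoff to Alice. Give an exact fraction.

-7/6

Against (1/9, 7/9, 1/9), each row's expected payoff is I: 8/3; II: -17/9; III: -32/9.
Taking the (1/4, 1/2, 1/4)-weighted average: (1/4)·(8/3) + (1/2)·(-17/9) + (1/4)·(-32/9) = -7/6.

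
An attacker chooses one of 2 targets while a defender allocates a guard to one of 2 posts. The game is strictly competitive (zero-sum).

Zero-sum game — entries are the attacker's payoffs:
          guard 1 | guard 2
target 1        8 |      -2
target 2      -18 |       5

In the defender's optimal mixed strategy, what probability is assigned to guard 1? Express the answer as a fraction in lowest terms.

Row minima are -2 and -18, so the attacker's maximin is -2; column maxima are 8 and 5, so the defender's minimax is 5. These differ, so the equilibrium is in mixed strategies.
Let the defender play guard 1 with probability q. The attacker is indifferent when 8q − 2(1−q) = −18q + 5(1−q), giving q = 7/33.

7/33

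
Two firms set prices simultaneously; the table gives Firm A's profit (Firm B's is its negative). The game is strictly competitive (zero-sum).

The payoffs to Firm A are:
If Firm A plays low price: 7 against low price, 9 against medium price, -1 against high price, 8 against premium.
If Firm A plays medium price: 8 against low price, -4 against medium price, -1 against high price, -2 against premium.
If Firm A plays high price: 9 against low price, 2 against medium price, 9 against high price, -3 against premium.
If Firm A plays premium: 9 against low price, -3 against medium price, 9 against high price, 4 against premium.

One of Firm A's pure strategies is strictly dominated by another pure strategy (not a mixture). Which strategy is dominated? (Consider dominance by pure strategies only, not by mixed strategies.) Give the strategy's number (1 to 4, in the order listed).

Compare medium price with premium: 9 > 8, -3 > -4, 9 > -1, 4 > -2.
So premium strictly dominates medium price for Firm A; medium price is strictly dominated.

2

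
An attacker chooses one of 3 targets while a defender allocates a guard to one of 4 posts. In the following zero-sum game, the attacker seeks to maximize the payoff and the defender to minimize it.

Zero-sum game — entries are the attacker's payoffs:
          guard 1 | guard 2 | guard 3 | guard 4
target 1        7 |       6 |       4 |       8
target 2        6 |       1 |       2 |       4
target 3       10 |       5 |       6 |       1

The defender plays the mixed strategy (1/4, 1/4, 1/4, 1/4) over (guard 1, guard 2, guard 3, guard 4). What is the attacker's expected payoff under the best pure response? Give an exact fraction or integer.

target 1: (7)·(1/4) + (6)·(1/4) + (4)·(1/4) + (8)·(1/4) = 25/4.
target 2: (6)·(1/4) + (1)·(1/4) + (2)·(1/4) + (4)·(1/4) = 13/4.
target 3: (10)·(1/4) + (5)·(1/4) + (6)·(1/4) + (1)·(1/4) = 11/2.
The best pure response is target 1 with expected payoff 25/4.

25/4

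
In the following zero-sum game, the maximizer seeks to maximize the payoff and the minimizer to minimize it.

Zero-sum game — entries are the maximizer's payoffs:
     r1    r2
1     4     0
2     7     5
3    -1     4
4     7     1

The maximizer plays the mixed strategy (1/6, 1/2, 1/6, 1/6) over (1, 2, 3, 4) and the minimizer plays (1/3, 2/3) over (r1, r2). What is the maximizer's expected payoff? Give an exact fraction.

71/18

Against (1/3, 2/3), each row's expected payoff is 1: 4/3; 2: 17/3; 3: 7/3; 4: 3.
Taking the (1/6, 1/2, 1/6, 1/6)-weighted average: (1/6)·(4/3) + (1/2)·(17/3) + (1/6)·(7/3) + (1/6)·(3) = 71/18.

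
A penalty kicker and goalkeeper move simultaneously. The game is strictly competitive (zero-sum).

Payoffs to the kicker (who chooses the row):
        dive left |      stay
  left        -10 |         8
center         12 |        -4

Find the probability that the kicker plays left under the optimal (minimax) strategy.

8/17

Row minima are -10 and -4, so the kicker's maximin is -4; column maxima are 12 and 8, so the goalkeeper's minimax is 8. These differ, so the equilibrium is in mixed strategies.
Let the kicker play left with probability p. The goalkeeper is indifferent when −10p + 12(1−p) = 8p − 4(1−p), giving p = 8/17.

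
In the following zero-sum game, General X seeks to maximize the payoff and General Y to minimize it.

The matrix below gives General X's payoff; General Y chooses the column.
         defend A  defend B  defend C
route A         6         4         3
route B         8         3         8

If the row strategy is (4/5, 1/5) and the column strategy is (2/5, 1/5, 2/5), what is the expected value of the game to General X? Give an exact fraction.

Against (2/5, 1/5, 2/5), each row's expected payoff is route A: 22/5; route B: 7.
Taking the (4/5, 1/5)-weighted average: (4/5)·(22/5) + (1/5)·(7) = 123/25.

123/25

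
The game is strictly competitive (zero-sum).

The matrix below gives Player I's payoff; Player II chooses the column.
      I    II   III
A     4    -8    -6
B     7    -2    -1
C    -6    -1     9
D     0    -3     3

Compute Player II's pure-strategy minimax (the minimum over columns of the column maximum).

-1

The worst case (largest entry) in each column is I: 7, II: -1, III: 9.
The best (smallest) of these is -1.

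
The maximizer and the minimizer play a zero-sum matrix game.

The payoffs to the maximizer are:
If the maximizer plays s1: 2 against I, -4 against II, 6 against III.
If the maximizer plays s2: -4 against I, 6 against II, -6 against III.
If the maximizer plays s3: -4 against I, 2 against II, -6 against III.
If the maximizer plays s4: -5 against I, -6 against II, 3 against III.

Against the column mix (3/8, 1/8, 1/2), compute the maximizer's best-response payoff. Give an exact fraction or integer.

s1: (2)·(3/8) + (-4)·(1/8) + (6)·(1/2) = 13/4.
s2: (-4)·(3/8) + (6)·(1/8) + (-6)·(1/2) = -15/4.
s3: (-4)·(3/8) + (2)·(1/8) + (-6)·(1/2) = -17/4.
s4: (-5)·(3/8) + (-6)·(1/8) + (3)·(1/2) = -9/8.
The best pure response is s1 with expected payoff 13/4.

13/4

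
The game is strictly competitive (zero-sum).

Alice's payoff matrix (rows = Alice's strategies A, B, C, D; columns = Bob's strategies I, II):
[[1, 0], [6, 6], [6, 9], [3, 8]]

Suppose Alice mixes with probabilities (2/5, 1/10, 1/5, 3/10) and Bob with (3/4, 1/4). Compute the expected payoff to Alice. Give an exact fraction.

Against (3/4, 1/4), each row's expected payoff is A: 3/4; B: 6; C: 27/4; D: 17/4.
Taking the (2/5, 1/10, 1/5, 3/10)-weighted average: (2/5)·(3/4) + (1/10)·(6) + (1/5)·(27/4) + (3/10)·(17/4) = 141/40.

141/40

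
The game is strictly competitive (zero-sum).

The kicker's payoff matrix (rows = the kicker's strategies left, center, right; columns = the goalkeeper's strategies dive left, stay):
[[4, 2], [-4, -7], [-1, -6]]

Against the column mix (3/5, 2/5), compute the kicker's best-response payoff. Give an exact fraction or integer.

left: (4)·(3/5) + (2)·(2/5) = 16/5.
center: (-4)·(3/5) + (-7)·(2/5) = -26/5.
right: (-1)·(3/5) + (-6)·(2/5) = -3.
The best pure response is left with expected payoff 16/5.

16/5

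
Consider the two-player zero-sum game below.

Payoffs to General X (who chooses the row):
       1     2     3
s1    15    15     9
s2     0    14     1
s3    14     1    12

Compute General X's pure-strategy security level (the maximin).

The worst-case payoff for each row is s1: 9, s2: 0, s3: 1.
The best of these is 9.

9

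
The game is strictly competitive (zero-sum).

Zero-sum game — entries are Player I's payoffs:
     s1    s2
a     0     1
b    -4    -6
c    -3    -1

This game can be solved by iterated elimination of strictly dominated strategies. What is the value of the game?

0

Row c is strictly dominated by row a (0>-3, 1>-1); eliminate c.
Row b is strictly dominated by row a (0>-4, 1>-6); eliminate b.
Column s2 is strictly dominated by s1 for Player II (0<1); eliminate s2.
Only (a, s1) remains, with payoff 0.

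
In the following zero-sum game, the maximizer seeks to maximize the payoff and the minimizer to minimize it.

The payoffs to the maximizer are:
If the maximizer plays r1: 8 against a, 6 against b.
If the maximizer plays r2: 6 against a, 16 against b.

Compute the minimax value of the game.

Row minima are 6 and 6, so the maximizer's maximin is 6; column maxima are 8 and 16, so the minimizer's minimax is 8. These differ, so the equilibrium is in mixed strategies.
Let the maximizer play r1 with probability p. The minimizer is indifferent when 8p + 6(1−p) = 6p + 16(1−p), giving p = 5/6.
Let the minimizer play a with probability q. The maximizer is indifferent when 8q + 6(1−q) = 6q + 16(1−q), giving q = 5/6.
The value is 8·(5/6) + (6)·(1/6) = 23/3.

23/3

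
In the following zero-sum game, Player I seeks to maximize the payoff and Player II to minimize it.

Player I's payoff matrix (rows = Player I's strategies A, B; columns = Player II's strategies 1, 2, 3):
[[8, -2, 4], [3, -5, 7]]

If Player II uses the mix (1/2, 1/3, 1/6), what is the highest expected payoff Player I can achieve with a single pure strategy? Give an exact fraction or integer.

4

A: (8)·(1/2) + (-2)·(1/3) + (4)·(1/6) = 4.
B: (3)·(1/2) + (-5)·(1/3) + (7)·(1/6) = 1.
The best pure response is A with expected payoff 4.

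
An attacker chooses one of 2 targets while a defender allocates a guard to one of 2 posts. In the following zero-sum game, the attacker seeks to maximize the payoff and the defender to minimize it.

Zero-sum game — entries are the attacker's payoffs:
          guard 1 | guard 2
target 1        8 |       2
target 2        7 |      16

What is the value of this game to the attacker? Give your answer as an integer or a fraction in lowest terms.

38/5

Row minima are 2 and 7, so the attacker's maximin is 7; column maxima are 8 and 16, so the defender's minimax is 8. These differ, so the equilibrium is in mixed strategies.
Let the attacker play target 1 with probability p. The defender is indifferent when 8p + 7(1−p) = 2p + 16(1−p), giving p = 3/5.
Let the defender play guard 1 with probability q. The attacker is indifferent when 8q + 2(1−q) = 7q + 16(1−q), giving q = 14/15.
The value is 8·(14/15) + (2)·(1/15) = 38/5.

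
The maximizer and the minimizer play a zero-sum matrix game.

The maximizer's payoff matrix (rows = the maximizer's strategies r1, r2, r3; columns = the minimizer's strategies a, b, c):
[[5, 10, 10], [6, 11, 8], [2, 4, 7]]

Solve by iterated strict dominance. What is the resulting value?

Row r3 is strictly dominated by row r1 (5>2, 10>4, 10>7); eliminate r3.
Column c is strictly dominated by a for the minimizer (5<10, 6<8); eliminate c.
Column b is strictly dominated by a for the minimizer (5<10, 6<11); eliminate b.
Row r1 is strictly dominated by row r2 (6>5); eliminate r1.
Only (r2, a) remains, with payoff 6.

6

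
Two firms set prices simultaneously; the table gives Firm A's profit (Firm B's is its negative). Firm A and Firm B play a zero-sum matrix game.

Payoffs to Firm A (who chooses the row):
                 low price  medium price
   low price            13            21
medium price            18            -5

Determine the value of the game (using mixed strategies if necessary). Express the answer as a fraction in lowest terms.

Row minima are 13 and -5, so Firm A's maximin is 13; column maxima are 18 and 21, so Firm B's minimax is 18. These differ, so the equilibrium is in mixed strategies.
Let Firm A play low price with probability p. Firm B is indifferent when 13p + 18(1−p) = 21p − 5(1−p), giving p = 23/31.
Let Firm B play low price with probability q. Firm A is indifferent when 13q + 21(1−q) = 18q − 5(1−q), giving q = 26/31.
The value is 13·(26/31) + (21)·(5/31) = 443/31.

443/31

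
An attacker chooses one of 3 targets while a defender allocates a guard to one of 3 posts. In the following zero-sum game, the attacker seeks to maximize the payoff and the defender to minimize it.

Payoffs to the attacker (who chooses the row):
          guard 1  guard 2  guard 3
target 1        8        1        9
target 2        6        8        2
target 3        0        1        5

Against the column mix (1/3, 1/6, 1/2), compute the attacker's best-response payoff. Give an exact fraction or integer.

target 1: (8)·(1/3) + (1)·(1/6) + (9)·(1/2) = 22/3.
target 2: (6)·(1/3) + (8)·(1/6) + (2)·(1/2) = 13/3.
target 3: (0)·(1/3) + (1)·(1/6) + (5)·(1/2) = 8/3.
The best pure response is target 1 with expected payoff 22/3.

22/3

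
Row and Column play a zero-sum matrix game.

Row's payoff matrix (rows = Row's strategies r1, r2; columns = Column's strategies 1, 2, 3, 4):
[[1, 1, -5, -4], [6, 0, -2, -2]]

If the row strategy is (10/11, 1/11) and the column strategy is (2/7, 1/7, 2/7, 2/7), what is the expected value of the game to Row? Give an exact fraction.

Against (2/7, 1/7, 2/7, 2/7), each row's expected payoff is r1: -15/7; r2: 4/7.
Taking the (10/11, 1/11)-weighted average: (10/11)·(-15/7) + (1/11)·(4/7) = -146/77.

-146/77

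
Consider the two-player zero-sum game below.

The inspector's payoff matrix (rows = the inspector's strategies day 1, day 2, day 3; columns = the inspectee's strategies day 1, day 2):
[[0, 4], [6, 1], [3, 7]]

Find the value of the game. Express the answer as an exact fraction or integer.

13/3

Row day 1 is strictly dominated by row day 3, so the inspector never plays it.
The remaining 2×2 game on (day 2, day 3) × (day 1, day 2) has no saddle point. Let the inspector play day 2 with probability p; indifference gives 6p + 3(1−p) = p + 7(1−p), so p = 4/9.
Similarly the inspectee's optimal q on day 1 is 2/3, and the value is 6·(2/3) + (1)·(1/3) = 13/3.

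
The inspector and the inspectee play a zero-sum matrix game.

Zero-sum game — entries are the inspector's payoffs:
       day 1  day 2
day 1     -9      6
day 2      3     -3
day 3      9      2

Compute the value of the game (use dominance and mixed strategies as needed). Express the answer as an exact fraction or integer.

Row day 2 is strictly dominated by row day 3, so the inspector never plays it.
The remaining 2×2 game on (day 1, day 3) × (day 1, day 2) has no saddle point. Let the inspector play day 1 with probability p; indifference gives −9p + 9(1−p) = 6p + 2(1−p), so p = 7/22.
Similarly the inspectee's optimal q on day 1 is 2/11, and the value is -9·(2/11) + (6)·(9/11) = 36/11.

36/11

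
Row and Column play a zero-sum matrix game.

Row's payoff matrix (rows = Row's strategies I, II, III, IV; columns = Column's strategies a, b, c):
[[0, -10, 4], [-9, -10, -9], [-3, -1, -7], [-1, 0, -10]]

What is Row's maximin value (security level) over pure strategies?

The worst-case payoff for each row is I: -10, II: -10, III: -7, IV: -10.
The best of these is -7.

-7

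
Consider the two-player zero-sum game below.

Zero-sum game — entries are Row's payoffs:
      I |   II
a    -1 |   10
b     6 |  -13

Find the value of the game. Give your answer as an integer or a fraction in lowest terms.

Row minima are -1 and -13, so Row's maximin is -1; column maxima are 6 and 10, so Column's minimax is 6. These differ, so the equilibrium is in mixed strategies.
Let Row play a with probability p. Column is indifferent when −p + 6(1−p) = 10p − 13(1−p), giving p = 19/30.
Let Column play I with probability q. Row is indifferent when −q + 10(1−q) = 6q − 13(1−q), giving q = 23/30.
The value is -1·(23/30) + (10)·(7/30) = 47/30.

47/30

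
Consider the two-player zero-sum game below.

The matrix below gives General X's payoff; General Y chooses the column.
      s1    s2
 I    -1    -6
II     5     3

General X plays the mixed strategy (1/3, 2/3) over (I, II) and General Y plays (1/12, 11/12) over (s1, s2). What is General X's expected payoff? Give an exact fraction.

1/4

Against (1/12, 11/12), each row's expected payoff is I: -67/12; II: 19/6.
Taking the (1/3, 2/3)-weighted average: (1/3)·(-67/12) + (2/3)·(19/6) = 1/4.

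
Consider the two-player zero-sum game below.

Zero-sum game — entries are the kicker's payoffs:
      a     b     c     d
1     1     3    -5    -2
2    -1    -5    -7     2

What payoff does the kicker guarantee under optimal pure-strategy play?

Row minima: -5, -7 → the kicker's maximin is -5.
Column maxima: 1, 3, -5, 2 → the goalkeeper's minimax is -5.
They coincide at (1, c), so the value is -5.

-5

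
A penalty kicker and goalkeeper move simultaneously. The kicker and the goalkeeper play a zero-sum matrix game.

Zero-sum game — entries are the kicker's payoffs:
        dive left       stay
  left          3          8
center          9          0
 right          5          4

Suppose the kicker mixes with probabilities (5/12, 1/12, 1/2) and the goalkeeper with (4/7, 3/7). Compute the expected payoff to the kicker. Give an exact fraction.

Against (4/7, 3/7), each row's expected payoff is left: 36/7; center: 36/7; right: 32/7.
Taking the (5/12, 1/12, 1/2)-weighted average: (5/12)·(36/7) + (1/12)·(36/7) + (1/2)·(32/7) = 34/7.

34/7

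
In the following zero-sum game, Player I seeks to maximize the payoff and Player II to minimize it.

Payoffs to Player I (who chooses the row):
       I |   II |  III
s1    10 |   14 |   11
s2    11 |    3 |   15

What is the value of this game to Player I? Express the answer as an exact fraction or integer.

Column III is strictly dominated by I for Player II (it gives Player I more in every row).
The remaining 2×2 game on (s1, s2) × (I, II) has no saddle point. Let Player I play s1 with probability p; indifference gives 10p + 11(1−p) = 14p + 3(1−p), so p = 2/3.
Similarly Player II's optimal q on I is 11/12, and the value is 10·(11/12) + (14)·(1/12) = 31/3.

31/3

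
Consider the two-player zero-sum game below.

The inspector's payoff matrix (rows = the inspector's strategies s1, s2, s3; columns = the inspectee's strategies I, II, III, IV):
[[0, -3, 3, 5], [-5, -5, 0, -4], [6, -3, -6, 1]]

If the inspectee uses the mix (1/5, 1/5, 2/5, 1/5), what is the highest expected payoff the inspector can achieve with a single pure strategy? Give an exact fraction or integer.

s1: (0)·(1/5) + (-3)·(1/5) + (3)·(2/5) + (5)·(1/5) = 8/5.
s2: (-5)·(1/5) + (-5)·(1/5) + (0)·(2/5) + (-4)·(1/5) = -14/5.
s3: (6)·(1/5) + (-3)·(1/5) + (-6)·(2/5) + (1)·(1/5) = -8/5.
The best pure response is s1 with expected payoff 8/5.

8/5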